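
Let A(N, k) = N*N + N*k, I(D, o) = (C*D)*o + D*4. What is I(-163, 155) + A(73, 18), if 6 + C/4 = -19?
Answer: 2532491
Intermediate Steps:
C = -100 (C = -24 + 4*(-19) = -24 - 76 = -100)
I(D, o) = 4*D - 100*D*o (I(D, o) = (-100*D)*o + D*4 = -100*D*o + 4*D = 4*D - 100*D*o)
A(N, k) = N² + N*k
I(-163, 155) + A(73, 18) = 4*(-163)*(1 - 25*155) + 73*(73 + 18) = 4*(-163)*(1 - 3875) + 73*91 = 4*(-163)*(-3874) + 6643 = 2525848 + 6643 = 2532491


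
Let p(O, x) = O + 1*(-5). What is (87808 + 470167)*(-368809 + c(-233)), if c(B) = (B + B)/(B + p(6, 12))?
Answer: -23871069397725/116 ≈ -2.0579e+11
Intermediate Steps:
p(O, x) = -5 + O (p(O, x) = O - 5 = -5 + O)
c(B) = 2*B/(1 + B) (c(B) = (B + B)/(B + (-5 + 6)) = (2*B)/(B + 1) = (2*B)/(1 + B) = 2*B/(1 + B))
(87808 + 470167)*(-368809 + c(-233)) = (87808 + 470167)*(-368809 + 2*(-233)/(1 - 233)) = 557975*(-368809 + 2*(-233)/(-232)) = 557975*(-368809 + 2*(-233)*(-1/232)) = 557975*(-368809 + 233/116) = 557975*(-42781611/116) = -23871069397725/116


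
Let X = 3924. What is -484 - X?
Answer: -4408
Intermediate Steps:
-484 - X = -484 - 1*3924 = -484 - 3924 = -4408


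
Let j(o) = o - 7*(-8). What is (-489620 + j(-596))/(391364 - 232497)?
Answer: -490160/158867 ≈ -3.0853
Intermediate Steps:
j(o) = 56 + o (j(o) = o + 56 = 56 + o)
(-489620 + j(-596))/(391364 - 232497) = (-489620 + (56 - 596))/(391364 - 232497) = (-489620 - 540)/158867 = -490160*1/158867 = -490160/158867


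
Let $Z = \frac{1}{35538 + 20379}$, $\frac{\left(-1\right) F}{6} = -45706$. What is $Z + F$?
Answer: $\frac{15334454413}{55917} \approx 2.7424 \cdot 10^{5}$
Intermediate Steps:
$F = 274236$ ($F = \left(-6\right) \left(-45706\right) = 274236$)
$Z = \frac{1}{55917} \approx 1.7884 \cdot 10^{-5}$
$Z + F = \frac{1}{55917} + 274236 = \frac{15334454413}{55917}$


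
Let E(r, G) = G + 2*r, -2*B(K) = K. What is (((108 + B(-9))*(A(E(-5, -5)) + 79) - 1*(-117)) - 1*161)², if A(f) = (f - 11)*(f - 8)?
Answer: 23176104169/4 ≈ 5.7940e+9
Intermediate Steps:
B(K) = -K/2
A(f) = (-11 + f)*(-8 + f)
(((108 + B(-9))*(A(E(-5, -5)) + 79) - 1*(-117)) - 1*161)² = (((108 - ½*(-9))*((88 + (-5 + 2*(-5))² - 19*(-5 + 2*(-5))) + 79) - 1*(-117)) - 1*161)² = (((108 + 9/2)*((88 + (-5 - 10)² - 19*(-5 - 10)) + 79) + 117) - 161)² = ((225*((88 + (-15)² - 19*(-15)) + 79)/2 + 117) - 161)² = ((225*((88 + 225 + 285) + 79)/2 + 117) - 161)² = ((225*(598 + 79)/2 + 117) - 161)² = (((225/2)*677 + 117) - 161)² = ((152325/2 + 117) - 161)² = (152559/2 - 161)² = (152237/2)² = 23176104169/4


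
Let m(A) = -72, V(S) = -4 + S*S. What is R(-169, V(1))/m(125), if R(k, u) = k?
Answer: 169/72 ≈ 2.3472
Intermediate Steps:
V(S) = -4 + S**2
R(-169, V(1))/m(125) = -169/(-72) = -169*(-1/72) = 169/72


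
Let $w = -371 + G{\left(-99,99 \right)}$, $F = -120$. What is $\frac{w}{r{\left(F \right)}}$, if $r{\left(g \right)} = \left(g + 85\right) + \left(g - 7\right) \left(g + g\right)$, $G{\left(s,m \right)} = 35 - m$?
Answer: $- \frac{87}{6089} \approx -0.014288$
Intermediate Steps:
$r{\left(g \right)} = 85 + g + 2 g \left(-7 + g\right)$ ($r{\left(g \right)} = \left(85 + g\right) + \left(-7 + g\right) 2 g = \left(85 + g\right) + 2 g \left(-7 + g\right) = 85 + g + 2 g \left(-7 + g\right)$)
$w = -435$ ($w = -371 + \left(35 - 99\right) = -371 - 64 = -435$)
$\frac{w}{r{\left(F \right)}} = - \frac{435}{85 - -1560 + 2 \left(-120\right)^{2}} = - \frac{435}{85 + 1560 + 2 \cdot 14400} = - \frac{435}{85 + 1560 + 28800} = - \frac{435}{30445} = \left(-435\right) \frac{1}{30445} = - \frac{87}{6089}$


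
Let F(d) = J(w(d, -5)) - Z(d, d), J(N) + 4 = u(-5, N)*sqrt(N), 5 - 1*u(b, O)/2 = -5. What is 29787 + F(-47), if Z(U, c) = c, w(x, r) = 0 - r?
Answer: 29830 + 20*sqrt(5) ≈ 29875.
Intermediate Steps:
u(b, O) = 20 (u(b, O) = 10 - 2*(-5) = 10 + 10 = 20)
w(x, r) = -r
J(N) = -4 + 20*sqrt(N)
F(d) = -4 - d + 20*sqrt(5) (F(d) = (-4 + 20*sqrt(-1*(-5))) - d = (-4 + 20*sqrt(5)) - d = -4 - d + 20*sqrt(5))
29787 + F(-47) = 29787 + (-4 - 1*(-47) + 20*sqrt(5)) = 29787 + (-4 + 47 + 20*sqrt(5)) = 29787 + (43 + 20*sqrt(5)) = 29830 + 20*sqrt(5)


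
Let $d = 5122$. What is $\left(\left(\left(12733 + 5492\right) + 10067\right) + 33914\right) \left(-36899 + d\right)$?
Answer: $-1976720062$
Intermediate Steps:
$\left(\left(\left(12733 + 5492\right) + 10067\right) + 33914\right) \left(-36899 + d\right) = \left(\left(\left(12733 + 5492\right) + 10067\right) + 33914\right) \left(-36899 + 5122\right) = \left(\left(18225 + 10067\right) + 33914\right) \left(-31777\right) = \left(28292 + 33914\right) \left(-31777\right) = 62206 \left(-31777\right) = -1976720062$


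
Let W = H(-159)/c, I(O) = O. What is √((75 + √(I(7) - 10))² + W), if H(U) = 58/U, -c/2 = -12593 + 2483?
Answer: √(1614153716016110 + 43067068335000*I*√3)/535830 ≈ 75.0 + 1.732*I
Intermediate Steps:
c = 20220 (c = -2*(-12593 + 2483) = -2*(-10110) = 20220)
W = -29/1607490 (W = (58/(-159))/20220 = (58*(-1/159))*(1/20220) = -58/159*1/20220 = -29/1607490 ≈ -1.8041e-5)
√((75 + √(I(7) - 10))² + W) = √((75 + √(7 - 10))² - 29/1607490) = √((75 + √(-3))² - 29/1607490) = √((75 + I*√3)² - 29/1607490) = √(-29/1607490 + (75 + I*√3)²)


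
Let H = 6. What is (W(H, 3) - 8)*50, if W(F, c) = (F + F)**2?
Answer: 6800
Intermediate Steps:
W(F, c) = 4*F**2 (W(F, c) = (2*F)**2 = 4*F**2)
(W(H, 3) - 8)*50 = (4*6**2 - 8)*50 = (4*36 - 8)*50 = (144 - 8)*50 = 136*50 = 6800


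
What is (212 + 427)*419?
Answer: 267741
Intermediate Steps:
(212 + 427)*419 = 639*419 = 267741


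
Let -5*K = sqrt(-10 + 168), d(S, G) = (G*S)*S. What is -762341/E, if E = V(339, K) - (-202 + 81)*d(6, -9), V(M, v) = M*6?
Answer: 762341/37170 ≈ 20.510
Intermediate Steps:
d(S, G) = G*S**2
K = -sqrt(158)/5 (K = -sqrt(-10 + 168)/5 = -sqrt(158)/5 ≈ -2.5140)
V(M, v) = 6*M
E = -37170 (E = 6*339 - (-202 + 81)*(-9*6**2) = 2034 - (-121)*(-9*36) = 2034 - (-121)*(-324) = 2034 - 1*39204 = 2034 - 39204 = -37170)
-762341/E = -762341/(-37170) = -762341*(-1/37170) = 762341/37170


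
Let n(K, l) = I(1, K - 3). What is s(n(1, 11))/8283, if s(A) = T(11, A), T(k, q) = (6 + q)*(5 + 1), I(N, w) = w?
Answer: 8/2761 ≈ 0.0028975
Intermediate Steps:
n(K, l) = -3 + K (n(K, l) = K - 3 = -3 + K)
T(k, q) = 36 + 6*q (T(k, q) = (6 + q)*6 = 36 + 6*q)
s(A) = 36 + 6*A
s(n(1, 11))/8283 = (36 + 6*(-3 + 1))/8283 = (36 + 6*(-2))*(1/8283) = (36 - 12)*(1/8283) = 24*(1/8283) = 8/2761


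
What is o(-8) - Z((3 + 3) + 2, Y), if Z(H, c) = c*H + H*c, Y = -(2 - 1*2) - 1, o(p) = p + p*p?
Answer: 72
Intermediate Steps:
o(p) = p + p²
Y = -1 (Y = -(2 - 2) - 1 = -1*0 - 1 = 0 - 1 = -1)
Z(H, c) = 2*H*c (Z(H, c) = H*c + H*c = 2*H*c)
o(-8) - Z((3 + 3) + 2, Y) = -8*(1 - 8) - 2*((3 + 3) + 2)*(-1) = -8*(-7) - 2*(6 + 2)*(-1) = 56 - 2*8*(-1) = 56 - 1*(-16) = 56 + 16 = 72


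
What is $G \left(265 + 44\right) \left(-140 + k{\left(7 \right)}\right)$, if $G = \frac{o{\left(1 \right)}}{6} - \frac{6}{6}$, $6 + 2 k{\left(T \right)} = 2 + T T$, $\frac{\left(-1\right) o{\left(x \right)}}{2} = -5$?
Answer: $-24205$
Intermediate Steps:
$o{\left(x \right)} = 10$ ($o{\left(x \right)} = \left(-2\right) \left(-5\right) = 10$)
$k{\left(T \right)} = -2 + \frac{T^{2}}{2}$ ($k{\left(T \right)} = -3 + \frac{2 + T T}{2} = -3 + \frac{2 + T^{2}}{2} = -3 + \left(1 + \frac{T^{2}}{2}\right) = -2 + \frac{T^{2}}{2}$)
$G = \frac{2}{3}$ ($G = \frac{10}{6} - \frac{6}{6} = 10 \cdot \frac{1}{6} - 1 = \frac{5}{3} - 1 = \frac{2}{3} \approx 0.66667$)
$G \left(265 + 44\right) \left(-140 + k{\left(7 \right)}\right) = \frac{2 \left(265 + 44\right) \left(-140 - \left(2 - \frac{7^{2}}{2}\right)\right)}{3} = \frac{2 \cdot 309 \left(-140 + \left(-2 + \frac{1}{2} \cdot 49\right)\right)}{3} = \frac{2 \cdot 309 \left(-140 + \left(-2 + \frac{49}{2}\right)\right)}{3} = \frac{2 \cdot 309 \left(-140 + \frac{45}{2}\right)}{3} = \frac{2 \cdot 309 \left(- \frac{235}{2}\right)}{3} = \frac{2}{3} \left(- \frac{72615}{2}\right) = -24205$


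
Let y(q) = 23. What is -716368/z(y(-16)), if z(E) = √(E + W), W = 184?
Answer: -716368*√23/69 ≈ -49791.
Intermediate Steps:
z(E) = √(184 + E) (z(E) = √(E + 184) = √(184 + E))
-716368/z(y(-16)) = -716368/√(184 + 23) = -716368*√23/69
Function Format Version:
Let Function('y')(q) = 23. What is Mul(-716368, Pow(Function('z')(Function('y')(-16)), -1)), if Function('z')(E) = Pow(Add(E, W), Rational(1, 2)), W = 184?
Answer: Mul(Rational(-716368, 69), Pow(23, Rational(1, 2))) ≈ -49791.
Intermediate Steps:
Function('z')(E) = Pow(Add(184, E), Rational(1, 2)) (Function('z')(E) = Pow(Add(E, 184), Rational(1, 2)) = Pow(Add(184, E), Rational(1, 2)))
Mul(-716368, Pow(Function('z')(Function('y')(-16)), -1)) = Mul(-716368, Pow(Pow(Add(184, 23), Rational(1, 2)), -1)) = Mul(-716368, Pow(Pow(207, Rational(1, 2)), -1)) = Mul(-716368, Pow(Mul(3, Pow(23, Rational(1, 2))), -1)) = Mul(-716368, Mul(Rational(1, 69), Pow(23, Rational(1, 2)))) = Mul(Rational(-716368, 69), Pow(23, Rational(1, 2)))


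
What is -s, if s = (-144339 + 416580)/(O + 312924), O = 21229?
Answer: -272241/334153 ≈ -0.81472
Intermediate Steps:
s = 272241/334153 (s = (-144339 + 416580)/(21229 + 312924) = 272241/334153 ≈ 0.81472)
-s = -1*272241/334153 = -272241/334153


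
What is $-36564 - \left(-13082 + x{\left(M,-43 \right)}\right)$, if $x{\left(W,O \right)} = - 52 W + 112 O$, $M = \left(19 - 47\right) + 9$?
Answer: $-19654$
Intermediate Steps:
$M = -19$ ($M = -28 + 9 = -19$)
$-36564 - \left(-13082 + x{\left(M,-43 \right)}\right) = -36564 - \left(-13082 + \left(\left(-52\right) \left(-19\right) + 112 \left(-43\right)\right)\right) = -36564 - \left(-13082 + \left(988 - 4816\right)\right) = -36564 - \left(-13082 - 3828\right) = -36564 - -16910 = -36564 + 16910 = -19654$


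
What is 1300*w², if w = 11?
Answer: 157300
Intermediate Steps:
1300*w² = 1300*11² = 1300*121 = 157300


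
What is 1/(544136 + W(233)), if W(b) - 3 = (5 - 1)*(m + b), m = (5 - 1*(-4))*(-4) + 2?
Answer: 1/544935 ≈ 1.8351e-6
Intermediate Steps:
m = -34 (m = (5 + 4)*(-4) + 2 = 9*(-4) + 2 = -36 + 2 = -34)
W(b) = -133 + 4*b (W(b) = 3 + (5 - 1)*(-34 + b) = 3 + 4*(-34 + b) = 3 + (-136 + 4*b) = -133 + 4*b)
1/(544136 + W(233)) = 1/(544136 + (-133 + 4*233)) = 1/(544136 + (-133 + 932)) = 1/(544136 + 799) = 1/544935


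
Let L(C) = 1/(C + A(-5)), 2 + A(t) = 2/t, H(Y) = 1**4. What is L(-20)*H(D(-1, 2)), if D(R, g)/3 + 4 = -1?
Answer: -5/112 ≈ -0.044643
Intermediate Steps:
D(R, g) = -15 (D(R, g) = -12 + 3*(-1) = -12 - 3 = -15)
H(Y) = 1
A(t) = -2 + 2/t
L(C) = 1/(-12/5 + C) (L(C) = 1/(C + (-2 + 2/(-5))) = 1/(C + (-2 + 2*(-1/5))) = 1/(C + (-2 - 2/5)) = 1/(C - 12/5) = 1/(-12/5 + C))
L(-20)*H(D(-1, 2)) = (5/(-12 + 5*(-20)))*1 = (5/(-12 - 100))*1 = (5/(-112))*1 = (5*(-1/112))*1 = -5/112*1 = -5/112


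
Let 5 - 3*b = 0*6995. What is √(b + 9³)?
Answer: 4*√411/3 ≈ 27.031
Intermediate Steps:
b = 5/3 (b = 5/3 - 0*6995 = 5/3 - ⅓*0 = 5/3 + 0 = 5/3 ≈ 1.6667)
√(b + 9³) = √(5/3 + 9³) = √(5/3 + 729) = √(2192/3) = 4*√411/3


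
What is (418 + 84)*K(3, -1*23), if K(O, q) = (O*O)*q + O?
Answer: -102408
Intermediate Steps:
K(O, q) = O + q*O**2 (K(O, q) = O**2*q + O = q*O**2 + O = O + q*O**2)
(418 + 84)*K(3, -1*23) = (418 + 84)*(3*(1 + 3*(-1*23))) = 502*(3*(1 + 3*(-23))) = 502*(3*(1 - 69)) = 502*(3*(-68)) = 502*(-204) = -102408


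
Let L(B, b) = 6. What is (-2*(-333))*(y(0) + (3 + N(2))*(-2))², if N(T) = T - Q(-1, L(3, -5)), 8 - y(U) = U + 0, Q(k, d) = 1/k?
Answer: 10656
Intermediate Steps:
y(U) = 8 - U (y(U) = 8 - (U + 0) = 8 - U)
N(T) = 1 + T (N(T) = T - 1/(-1) = T - 1*(-1) = T + 1 = 1 + T)
(-2*(-333))*(y(0) + (3 + N(2))*(-2))² = (-2*(-333))*((8 - 1*0) + (3 + (1 + 2))*(-2))² = 666*((8 + 0) + (3 + 3)*(-2))² = 666*(8 + 6*(-2))² = 666*(8 - 12)² = 666*(-4)² = 666*16 = 10656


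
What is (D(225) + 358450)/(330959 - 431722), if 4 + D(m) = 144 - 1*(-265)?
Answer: -358855/100763 ≈ -3.5614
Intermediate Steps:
D(m) = 405 (D(m) = -4 + (144 - 1*(-265)) = -4 + (144 + 265) = -4 + 409 = 405)
(D(225) + 358450)/(330959 - 431722) = (405 + 358450)/(330959 - 431722) = 358855/(-100763) = 358855*(-1/100763) = -358855/100763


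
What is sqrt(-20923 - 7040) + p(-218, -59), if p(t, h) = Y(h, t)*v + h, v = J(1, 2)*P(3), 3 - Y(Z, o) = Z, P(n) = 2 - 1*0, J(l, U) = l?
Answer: 65 + 3*I*sqrt(3107) ≈ 65.0 + 167.22*I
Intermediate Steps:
P(n) = 2 (P(n) = 2 + 0 = 2)
Y(Z, o) = 3 - Z
v = 2 (v = 1*2 = 2)
p(t, h) = 6 - h (p(t, h) = (3 - h)*2 + h = (6 - 2*h) + h = 6 - h)
sqrt(-20923 - 7040) + p(-218, -59) = sqrt(-20923 - 7040) + (6 - 1*(-59)) = sqrt(-27963) + (6 + 59) = 3*I*sqrt(3107) + 65 = 65 + 3*I*sqrt(3107)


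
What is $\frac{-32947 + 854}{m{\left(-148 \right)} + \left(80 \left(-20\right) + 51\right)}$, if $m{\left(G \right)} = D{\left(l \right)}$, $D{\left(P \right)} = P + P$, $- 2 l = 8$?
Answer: $\frac{32093}{1557} \approx 20.612$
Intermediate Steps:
$l = -4$ ($l = \left(- \frac{1}{2}\right) 8 = -4$)
$D{\left(P \right)} = 2 P$
$m{\left(G \right)} = -8$ ($m{\left(G \right)} = 2 \left(-4\right) = -8$)
$\frac{-32947 + 854}{m{\left(-148 \right)} + \left(80 \left(-20\right) + 51\right)} = \frac{-32947 + 854}{-8 + \left(80 \left(-20\right) + 51\right)} = - \frac{32093}{-8 + \left(-1600 + 51\right)} = - \frac{32093}{-8 - 1549} = - \frac{32093}{-1557} = \left(-32093\right) \left(- \frac{1}{1557}\right) = \frac{32093}{1557}$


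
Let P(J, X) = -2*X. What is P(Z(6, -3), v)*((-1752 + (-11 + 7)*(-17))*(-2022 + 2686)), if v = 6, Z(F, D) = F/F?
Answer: 13418112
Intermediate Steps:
Z(F, D) = 1
P(Z(6, -3), v)*((-1752 + (-11 + 7)*(-17))*(-2022 + 2686)) = (-2*6)*((-1752 + (-11 + 7)*(-17))*(-2022 + 2686)) = -12*(-1752 - 4*(-17))*664 = -12*(-1752 + 68)*664 = -(-20208)*664 = -12*(-1118176) = 13418112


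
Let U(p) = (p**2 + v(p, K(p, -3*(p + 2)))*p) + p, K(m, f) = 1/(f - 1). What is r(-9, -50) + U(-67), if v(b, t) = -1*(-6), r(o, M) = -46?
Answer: 3974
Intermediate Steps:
K(m, f) = 1/(-1 + f)
v(b, t) = 6
U(p) = p**2 + 7*p (U(p) = (p**2 + 6*p) + p = p**2 + 7*p)
r(-9, -50) + U(-67) = -46 - 67*(7 - 67) = -46 - 67*(-60) = -46 + 4020 = 3974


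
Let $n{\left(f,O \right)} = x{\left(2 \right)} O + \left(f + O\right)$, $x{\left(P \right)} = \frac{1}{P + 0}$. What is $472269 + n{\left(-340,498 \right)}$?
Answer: $472676$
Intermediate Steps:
$x{\left(P \right)} = \frac{1}{P}$
$n{\left(f,O \right)} = f + \frac{3 O}{2}$ ($n{\left(f,O \right)} = \frac{O}{2} + \left(f + O\right) = \frac{O}{2} + \left(O + f\right) = f + \frac{3 O}{2}$)
$472269 + n{\left(-340,498 \right)} = 472269 + \left(-340 + \frac{3}{2} \cdot 498\right) = 472269 + \left(-340 + 747\right) = 472269 + 407 = 472676$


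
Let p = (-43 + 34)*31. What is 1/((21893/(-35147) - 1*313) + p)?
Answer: -35147/20828917 ≈ -0.0016874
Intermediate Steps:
p = -279 (p = -9*31 = -279)
1/((21893/(-35147) - 1*313) + p) = 1/((21893/(-35147) - 1*313) - 279) = 1/((21893*(-1/35147) - 313) - 279) = 1/((-21893/35147 - 313) - 279) = 1/(-11022904/35147 - 279) = 1/(-20828917/35147) = -35147/20828917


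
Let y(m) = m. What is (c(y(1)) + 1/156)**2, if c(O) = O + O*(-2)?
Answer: 24025/24336 ≈ 0.98722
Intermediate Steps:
c(O) = -O (c(O) = O - 2*O = -O)
(c(y(1)) + 1/156)**2 = (-1*1 + 1/156)**2 = (-1 + 1/156)**2 = (-155/156)**2 = 24025/24336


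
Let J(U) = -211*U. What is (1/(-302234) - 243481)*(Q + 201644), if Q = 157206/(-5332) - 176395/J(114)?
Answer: -79288864130030748418235/1615137589298 ≈ -4.9091e+10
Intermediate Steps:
Q = -355111873/16031991 (Q = 157206/(-5332) - 176395/((-211*114)) = 157206*(-1/5332) - 176395/(-24054) = -78603/2666 - 176395*(-1/24054) = -78603/2666 + 176395/24054 = -355111873/16031991 ≈ -22.150)
(1/(-302234) - 243481)*(Q + 201644) = (1/(-302234) - 243481)*(-355111873/16031991 + 201644) = (-1/302234 - 243481)*(3232399681331/16031991) = -73588236555/302234*3232399681331/16031991 = -79288864130030748418235/1615137589298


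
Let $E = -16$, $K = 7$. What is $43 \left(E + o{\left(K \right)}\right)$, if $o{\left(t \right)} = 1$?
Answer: $-645$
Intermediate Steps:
$43 \left(E + o{\left(K \right)}\right) = 43 \left(-16 + 1\right) = 43 \left(-15\right) = -645$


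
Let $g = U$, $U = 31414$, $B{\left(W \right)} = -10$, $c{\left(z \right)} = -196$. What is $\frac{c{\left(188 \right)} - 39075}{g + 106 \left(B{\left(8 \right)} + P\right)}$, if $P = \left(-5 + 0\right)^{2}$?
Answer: $- \frac{39271}{33004} \approx -1.1899$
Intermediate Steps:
$P = 25$ ($P = \left(-5\right)^{2} = 25$)
$g = 31414$
$\frac{c{\left(188 \right)} - 39075}{g + 106 \left(B{\left(8 \right)} + P\right)} = \frac{-196 - 39075}{31414 + 106 \left(-10 + 25\right)} = - \frac{39271}{31414 + 106 \cdot 15} = - \frac{39271}{31414 + 1590} = - \frac{39271}{33004}$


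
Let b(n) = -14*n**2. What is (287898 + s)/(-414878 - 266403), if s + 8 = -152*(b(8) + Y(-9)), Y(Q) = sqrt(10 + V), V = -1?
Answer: -423626/681281 ≈ -0.62181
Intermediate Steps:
Y(Q) = 3 (Y(Q) = sqrt(10 - 1) = sqrt(9) = 3)
s = 135728 (s = -8 - 152*(-14*8**2 + 3) = -8 - 152*(-14*64 + 3) = -8 - 152*(-896 + 3) = -8 - 152*(-893) = -8 + 135736 = 135728)
(287898 + s)/(-414878 - 266403) = (287898 + 135728)/(-414878 - 266403) = 423626/(-681281) = 423626*(-1/681281) = -423626/681281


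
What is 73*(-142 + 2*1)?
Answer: -10220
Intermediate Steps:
73*(-142 + 2*1) = 73*(-142 + 2) = 73*(-140) = -10220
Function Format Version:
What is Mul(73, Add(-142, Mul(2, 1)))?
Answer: -10220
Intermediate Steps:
Mul(73, Add(-142, Mul(2, 1))) = Mul(73, Add(-142, 2)) = Mul(73, -140) = -10220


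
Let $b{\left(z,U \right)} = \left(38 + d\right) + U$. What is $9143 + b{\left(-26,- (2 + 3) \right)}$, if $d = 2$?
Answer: $9178$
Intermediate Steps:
$b{\left(z,U \right)} = 40 + U$ ($b{\left(z,U \right)} = \left(38 + 2\right) + U = 40 + U$)
$9143 + b{\left(-26,- (2 + 3) \right)} = 9143 + \left(40 - \left(2 + 3\right)\right) = 9143 + \left(40 - 5\right) = 9143 + 35 = 9178$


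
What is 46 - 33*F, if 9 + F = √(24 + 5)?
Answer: 343 - 33*√29 ≈ 165.29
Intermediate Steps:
F = -9 + √29 (F = -9 + √(24 + 5) = -9 + √29 ≈ -3.6148)
46 - 33*F = 46 - 33*(-9 + √29) = 46 + (297 - 33*√29) = 343 - 33*√29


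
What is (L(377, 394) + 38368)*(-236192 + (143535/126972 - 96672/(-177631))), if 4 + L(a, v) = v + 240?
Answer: -1822326997080705325/197843538 ≈ -9.2110e+9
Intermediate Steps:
L(a, v) = 236 + v (L(a, v) = -4 + (v + 240) = -4 + (240 + v) = 236 + v)
(L(377, 394) + 38368)*(-236192 + (143535/126972 - 96672/(-177631))) = ((236 + 394) + 38368)*(-236192 + (143535/126972 - 96672/(-177631))) = (630 + 38368)*(-236192 + (143535*(1/126972) - 96672*(-1/177631))) = 38998*(-236192 + (47845/42324 + 5088/9349)) = 38998*(-236192 + 662647417/395687076) = 38998*(-93457459207175/395687076) = -1822326997080705325/197843538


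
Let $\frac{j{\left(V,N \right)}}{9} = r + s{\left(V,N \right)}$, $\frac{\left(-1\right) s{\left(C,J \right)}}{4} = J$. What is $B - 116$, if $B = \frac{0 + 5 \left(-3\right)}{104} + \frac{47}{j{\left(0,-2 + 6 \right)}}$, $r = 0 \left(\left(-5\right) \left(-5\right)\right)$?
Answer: $- \frac{218033}{1872} \approx -116.47$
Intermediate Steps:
$s{\left(C,J \right)} = - 4 J$
$r = 0$ ($r = 0 \cdot 25 = 0$)
$j{\left(V,N \right)} = - 36 N$ ($j{\left(V,N \right)} = 9 \left(0 - 4 N\right) = 9 \left(- 4 N\right) = - 36 N$)
$B = - \frac{881}{1872}$ ($B = \frac{0 + 5 \left(-3\right)}{104} + \frac{47}{\left(-36\right) \left(-2 + 6\right)} = \left(0 - 15\right) \frac{1}{104} + \frac{47}{\left(-36\right) 4} = \left(-15\right) \frac{1}{104} + \frac{47}{-144} = - \frac{15}{104} + 47 \left(- \frac{1}{144}\right) = - \frac{15}{104} - \frac{47}{144} = - \frac{881}{1872} \approx -0.47062$)
$B - 116 = - \frac{881}{1872} - 116 = - \frac{218033}{1872}$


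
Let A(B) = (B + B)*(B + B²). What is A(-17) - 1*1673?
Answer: -10921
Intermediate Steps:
A(B) = 2*B*(B + B²) (A(B) = (2*B)*(B + B²) = 2*B*(B + B²))
A(-17) - 1*1673 = 2*(-17)²*(1 - 17) - 1*1673 = 2*289*(-16) - 1673 = -9248 - 1673 = -10921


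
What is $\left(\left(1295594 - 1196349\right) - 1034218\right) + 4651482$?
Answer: $3716509$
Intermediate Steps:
$\left(\left(1295594 - 1196349\right) - 1034218\right) + 4651482 = \left(99245 - 1034218\right) + 4651482 = -934973 + 4651482 = 3716509$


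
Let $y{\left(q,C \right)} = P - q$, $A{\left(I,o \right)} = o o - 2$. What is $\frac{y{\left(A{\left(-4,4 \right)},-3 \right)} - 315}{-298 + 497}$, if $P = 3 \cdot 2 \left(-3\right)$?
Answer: $- \frac{347}{199} \approx -1.7437$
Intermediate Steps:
$A{\left(I,o \right)} = -2 + o^{2}$ ($A{\left(I,o \right)} = o^{2} - 2 = -2 + o^{2}$)
$P = -18$ ($P = 6 \left(-3\right) = -18$)
$y{\left(q,C \right)} = -18 - q$
$\frac{y{\left(A{\left(-4,4 \right)},-3 \right)} - 315}{-298 + 497} = \frac{\left(-18 - \left(-2 + 4^{2}\right)\right) - 315}{-298 + 497} = \frac{\left(-18 - \left(-2 + 16\right)\right) - 315}{199} = \left(\left(-18 - 14\right) - 315\right) \frac{1}{199} = \left(-32 - 315\right) \frac{1}{199} = \left(-347\right) \frac{1}{199} = - \frac{347}{199}$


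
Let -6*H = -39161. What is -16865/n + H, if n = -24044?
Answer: 470844137/72132 ≈ 6527.5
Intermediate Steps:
H = 39161/6 (H = -⅙*(-39161) = 39161/6 ≈ 6526.8)
-16865/n + H = -16865/(-24044) + 39161/6 = -16865*(-1/24044) + 39161/6 = 16865/24044 + 39161/6 = 470844137/72132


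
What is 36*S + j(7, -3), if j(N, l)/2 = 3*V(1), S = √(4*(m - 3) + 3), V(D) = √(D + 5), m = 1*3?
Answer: 6*√6 + 36*√3 ≈ 77.051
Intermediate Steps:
m = 3
V(D) = √(5 + D)
S = √3 (S = √(4*(3 - 3) + 3) = √(4*0 + 3) = √(0 + 3) = √3 ≈ 1.7320)
j(N, l) = 6*√6 (j(N, l) = 2*(3*√(5 + 1)) = 2*(3*√6) = 6*√6)
36*S + j(7, -3) = 36*√3 + 6*√6 = 6*√6 + 36*√3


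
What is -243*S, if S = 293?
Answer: -71199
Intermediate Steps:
-243*S = -243*293 = -71199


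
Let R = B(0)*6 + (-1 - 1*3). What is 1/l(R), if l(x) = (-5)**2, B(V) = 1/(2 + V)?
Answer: 1/25 ≈ 0.040000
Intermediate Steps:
R = -1 (R = 6/(2 + 0) + (-1 - 1*3) = 6/2 + (-1 - 3) = (1/2)*6 - 4 = 3 - 4 = -1)
l(x) = 25
1/l(R) = 1/25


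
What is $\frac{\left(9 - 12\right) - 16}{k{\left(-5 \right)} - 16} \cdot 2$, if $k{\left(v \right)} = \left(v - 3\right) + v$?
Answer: $\frac{38}{29} \approx 1.3103$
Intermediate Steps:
$k{\left(v \right)} = -3 + 2 v$ ($k{\left(v \right)} = \left(-3 + v\right) + v = -3 + 2 v$)
$\frac{\left(9 - 12\right) - 16}{k{\left(-5 \right)} - 16} \cdot 2 = \frac{\left(9 - 12\right) - 16}{\left(-3 + 2 \left(-5\right)\right) - 16} \cdot 2 = \frac{-3 - 16}{\left(-3 - 10\right) - 16} \cdot 2 = - \frac{19}{-13 - 16} \cdot 2 = - \frac{19}{-29} \cdot 2 = \left(-19\right) \left(- \frac{1}{29}\right) 2 = \frac{19}{29} \cdot 2 = \frac{38}{29}$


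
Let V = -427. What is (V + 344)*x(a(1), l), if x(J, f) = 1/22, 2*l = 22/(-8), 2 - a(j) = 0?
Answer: -83/22 ≈ -3.7727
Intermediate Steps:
a(j) = 2 (a(j) = 2 - 1*0 = 2 + 0 = 2)
l = -11/8 (l = (22/(-8))/2 = (22*(-1/8))/2 = (1/2)*(-11/4) = -11/8 ≈ -1.3750)
x(J, f) = 1/22
(V + 344)*x(a(1), l) = (-427 + 344)*(1/22) = -83*1/22 = -83/22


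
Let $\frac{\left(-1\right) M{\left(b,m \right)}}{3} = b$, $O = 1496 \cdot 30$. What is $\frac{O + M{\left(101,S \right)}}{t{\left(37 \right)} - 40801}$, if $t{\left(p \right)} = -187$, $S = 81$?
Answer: $- \frac{44577}{40988} \approx -1.0876$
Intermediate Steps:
$O = 44880$
$M{\left(b,m \right)} = - 3 b$
$\frac{O + M{\left(101,S \right)}}{t{\left(37 \right)} - 40801} = \frac{44880 - 303}{-187 - 40801} = \frac{44880 - 303}{-40988} = 44577 \left(- \frac{1}{40988}\right) = - \frac{44577}{40988}$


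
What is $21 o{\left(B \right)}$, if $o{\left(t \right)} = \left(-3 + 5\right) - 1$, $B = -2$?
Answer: $21$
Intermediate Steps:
$o{\left(t \right)} = 1$ ($o{\left(t \right)} = 2 - 1 = 1$)
$21 o{\left(B \right)} = 21 \cdot 1 = 21$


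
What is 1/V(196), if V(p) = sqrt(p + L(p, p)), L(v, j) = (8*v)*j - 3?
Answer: sqrt(34169)/102507 ≈ 0.0018033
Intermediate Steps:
L(v, j) = -3 + 8*j*v (L(v, j) = 8*j*v - 3 = -3 + 8*j*v)
V(p) = sqrt(-3 + p + 8*p**2) (V(p) = sqrt(p + (-3 + 8*p*p)) = sqrt(p + (-3 + 8*p**2)) = sqrt(-3 + p + 8*p**2))
1/V(196) = 1/(sqrt(-3 + 196 + 8*196**2)) = 1/(sqrt(-3 + 196 + 8*38416)) = 1/(sqrt(-3 + 196 + 307328)) = 1/(sqrt(307521)) = 1/(3*sqrt(34169)) = sqrt(34169)/102507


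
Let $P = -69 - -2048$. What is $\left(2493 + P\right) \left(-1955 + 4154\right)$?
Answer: $9833928$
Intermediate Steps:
$P = 1979$ ($P = -69 + 2048 = 1979$)
$\left(2493 + P\right) \left(-1955 + 4154\right) = \left(2493 + 1979\right) \left(-1955 + 4154\right) = 4472 \cdot 2199 = 9833928$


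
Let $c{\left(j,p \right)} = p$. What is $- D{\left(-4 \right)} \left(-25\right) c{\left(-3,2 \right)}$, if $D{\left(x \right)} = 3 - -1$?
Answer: $200$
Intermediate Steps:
$D{\left(x \right)} = 4$ ($D{\left(x \right)} = 3 + 1 = 4$)
$- D{\left(-4 \right)} \left(-25\right) c{\left(-3,2 \right)} = - 4 \left(-25\right) 2 = - \left(-100\right) 2 = \left(-1\right) \left(-200\right) = 200$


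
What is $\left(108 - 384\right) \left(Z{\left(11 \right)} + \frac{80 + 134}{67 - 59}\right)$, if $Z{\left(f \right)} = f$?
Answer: $-10419$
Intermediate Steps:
$\left(108 - 384\right) \left(Z{\left(11 \right)} + \frac{80 + 134}{67 - 59}\right) = \left(108 - 384\right) \left(11 + \frac{80 + 134}{67 - 59}\right) = - 276 \left(11 + \frac{214}{8}\right) = - 276 \left(11 + 214 \cdot \frac{1}{8}\right) = - 276 \left(11 + \frac{107}{4}\right) = \left(-276\right) \frac{151}{4} = -10419$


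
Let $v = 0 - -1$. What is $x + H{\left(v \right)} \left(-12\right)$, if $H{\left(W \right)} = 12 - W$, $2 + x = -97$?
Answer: $-231$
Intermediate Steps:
$v = 1$ ($v = 0 + 1 = 1$)
$x = -99$ ($x = -2 - 97 = -99$)
$x + H{\left(v \right)} \left(-12\right) = -99 + \left(12 - 1\right) \left(-12\right) = -99 + 11 \left(-12\right) = -99 - 132 = -231$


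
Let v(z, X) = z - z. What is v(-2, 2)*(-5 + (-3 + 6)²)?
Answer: 0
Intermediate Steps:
v(z, X) = 0
v(-2, 2)*(-5 + (-3 + 6)²) = 0*(-5 + (-3 + 6)²) = 0*(-5 + 3²) = 0*(-5 + 9) = 0*4 = 0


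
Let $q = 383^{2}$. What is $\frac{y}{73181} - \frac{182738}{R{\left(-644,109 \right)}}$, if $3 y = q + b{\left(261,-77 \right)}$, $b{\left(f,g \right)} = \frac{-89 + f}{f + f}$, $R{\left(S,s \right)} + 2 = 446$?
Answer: $- \frac{1742336762219}{4240253502} \approx -410.9$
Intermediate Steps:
$R{\left(S,s \right)} = 444$ ($R{\left(S,s \right)} = -2 + 446 = 444$)
$b{\left(f,g \right)} = \frac{-89 + f}{2 f}$
$q = 146689$
$y = \frac{38285915}{783}$ ($y = \frac{146689 + \frac{-89 + 261}{2 \cdot 261}}{3} = \frac{146689 + \frac{1}{2} \cdot \frac{1}{261} \cdot 172}{3} = \frac{146689 + \frac{86}{261}}{3} = \frac{1}{3} \cdot \frac{38285915}{261} = \frac{38285915}{783} \approx 48896.0$)
$\frac{y}{73181} - \frac{182738}{R{\left(-644,109 \right)}} = \frac{38285915}{783 \cdot 73181} - \frac{182738}{444} = \frac{38285915}{783} \cdot \frac{1}{73181} - \frac{91369}{222} = \frac{38285915}{57300723} - \frac{91369}{222} = - \frac{1742336762219}{4240253502}$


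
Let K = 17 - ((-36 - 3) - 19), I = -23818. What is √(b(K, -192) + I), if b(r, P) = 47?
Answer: I*√23771 ≈ 154.18*I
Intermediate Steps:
K = 75 (K = 17 - (-39 - 19) = 17 - 1*(-58) = 17 + 58 = 75)
√(b(K, -192) + I) = √(47 - 23818) = √(-23771) = I*√23771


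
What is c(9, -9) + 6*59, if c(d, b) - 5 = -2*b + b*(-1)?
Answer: 386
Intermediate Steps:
c(d, b) = 5 - 3*b (c(d, b) = 5 + (-2*b + b*(-1)) = 5 + (-2*b - b) = 5 - 3*b)
c(9, -9) + 6*59 = (5 - 3*(-9)) + 6*59 = (5 + 27) + 354 = 32 + 354 = 386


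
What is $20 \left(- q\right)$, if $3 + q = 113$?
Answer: $-2200$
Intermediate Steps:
$q = 110$ ($q = -3 + 113 = 110$)
$20 \left(- q\right) = 20 \left(\left(-1\right) 110\right) = 20 \left(-110\right) = -2200$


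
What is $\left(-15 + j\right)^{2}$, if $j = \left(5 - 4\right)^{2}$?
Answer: $196$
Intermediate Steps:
$j = 1$ ($j = 1^{2} = 1$)
$\left(-15 + j\right)^{2} = \left(-15 + 1\right)^{2} = \left(-14\right)^{2} = 196$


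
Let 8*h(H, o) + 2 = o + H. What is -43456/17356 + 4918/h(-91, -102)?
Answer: -172832096/846105 ≈ -204.27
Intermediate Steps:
h(H, o) = -¼ + H/8 + o/8 (h(H, o) = -¼ + (o + H)/8 = -¼ + (H + o)/8 = -¼ + (H/8 + o/8) = -¼ + H/8 + o/8)
-43456/17356 + 4918/h(-91, -102) = -43456/17356 + 4918/(-¼ + (⅛)*(-91) + (⅛)*(-102)) = -43456*1/17356 + 4918/(-¼ - 91/8 - 51/4) = -10864/4339 + 4918/(-195/8) = -10864/4339 + 4918*(-8/195) = -10864/4339 - 39344/195 = -172832096/846105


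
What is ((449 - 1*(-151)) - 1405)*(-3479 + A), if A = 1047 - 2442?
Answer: 3923570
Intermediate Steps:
A = -1395
((449 - 1*(-151)) - 1405)*(-3479 + A) = ((449 - 1*(-151)) - 1405)*(-3479 - 1395) = ((449 + 151) - 1405)*(-4874) = (600 - 1405)*(-4874) = -805*(-4874) = 3923570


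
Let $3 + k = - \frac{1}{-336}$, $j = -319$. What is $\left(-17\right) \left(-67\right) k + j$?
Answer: $- \frac{1254157}{336} \approx -3732.6$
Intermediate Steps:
$k = - \frac{1007}{336}$ ($k = -3 - \frac{1}{-336} = -3 - - \frac{1}{336} = -3 + \frac{1}{336} = - \frac{1007}{336} \approx -2.997$)
$\left(-17\right) \left(-67\right) k + j = \left(-17\right) \left(-67\right) \left(- \frac{1007}{336}\right) - 319 = 1139 \left(- \frac{1007}{336}\right) - 319 = - \frac{1146973}{336} - 319 = - \frac{1254157}{336}$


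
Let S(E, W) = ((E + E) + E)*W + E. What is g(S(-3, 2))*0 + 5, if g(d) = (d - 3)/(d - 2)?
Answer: 5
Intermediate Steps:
S(E, W) = E + 3*E*W (S(E, W) = (2*E + E)*W + E = (3*E)*W + E = 3*E*W + E = E + 3*E*W)
g(d) = (-3 + d)/(-2 + d)
g(S(-3, 2))*0 + 5 = ((-3 - 3*(1 + 3*2))/(-2 - 3*(1 + 3*2)))*0 + 5 = ((-3 - 3*(1 + 6))/(-2 - 3*(1 + 6)))*0 + 5 = ((-3 - 3*7)/(-2 - 3*7))*0 + 5 = ((-3 - 21)/(-2 - 21))*0 + 5 = (-24/(-23))*0 + 5 = -1/23*(-24)*0 + 5 = (24/23)*0 + 5 = 0 + 5 = 5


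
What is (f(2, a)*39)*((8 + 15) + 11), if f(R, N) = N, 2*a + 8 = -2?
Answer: -6630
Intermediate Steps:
a = -5 (a = -4 + (½)*(-2) = -4 - 1 = -5)
(f(2, a)*39)*((8 + 15) + 11) = (-5*39)*((8 + 15) + 11) = -195*(23 + 11) = -195*34 = -6630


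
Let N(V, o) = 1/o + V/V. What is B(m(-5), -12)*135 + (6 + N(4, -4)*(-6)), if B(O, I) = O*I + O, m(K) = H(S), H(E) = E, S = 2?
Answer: -5937/2 ≈ -2968.5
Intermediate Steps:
N(V, o) = 1 + 1/o (N(V, o) = 1/o + 1 = 1 + 1/o)
m(K) = 2
B(O, I) = O + I*O (B(O, I) = I*O + O = O + I*O)
B(m(-5), -12)*135 + (6 + N(4, -4)*(-6)) = (2*(1 - 12))*135 + (6 + ((1 - 4)/(-4))*(-6)) = (2*(-11))*135 + (6 - ¼*(-3)*(-6)) = -22*135 + (6 + (¾)*(-6)) = -2970 + (6 - 9/2) = -2970 + 3/2 = -5937/2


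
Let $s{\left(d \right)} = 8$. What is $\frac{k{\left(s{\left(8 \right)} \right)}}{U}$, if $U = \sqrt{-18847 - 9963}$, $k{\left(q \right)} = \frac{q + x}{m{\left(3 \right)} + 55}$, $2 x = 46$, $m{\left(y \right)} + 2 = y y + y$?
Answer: $- \frac{31 i \sqrt{28810}}{1872650} \approx - 0.0028098 i$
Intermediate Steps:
$m{\left(y \right)} = -2 + y + y^{2}$ ($m{\left(y \right)} = -2 + \left(y y + y\right) = -2 + \left(y^{2} + y\right) = -2 + \left(y + y^{2}\right) = -2 + y + y^{2}$)
$x = 23$ ($x = \frac{1}{2} \cdot 46 = 23$)
$k{\left(q \right)} = \frac{23}{65} + \frac{q}{65}$ ($k{\left(q \right)} = \frac{q + 23}{\left(-2 + 3 + 3^{2}\right) + 55} = \frac{23 + q}{\left(-2 + 3 + 9\right) + 55} = \frac{23 + q}{10 + 55} = \frac{23 + q}{65} = \left(23 + q\right) \frac{1}{65} = \frac{23}{65} + \frac{q}{65}$)
$U = i \sqrt{28810}$ ($U = \sqrt{-28810} = i \sqrt{28810} \approx 169.74 i$)
$\frac{k{\left(s{\left(8 \right)} \right)}}{U} = \frac{\frac{23}{65} + \frac{1}{65} \cdot 8}{i \sqrt{28810}} = \left(\frac{23}{65} + \frac{8}{65}\right) \left(- \frac{i \sqrt{28810}}{28810}\right) = \frac{31 \left(- \frac{i \sqrt{28810}}{28810}\right)}{65} = - \frac{31 i \sqrt{28810}}{1872650}$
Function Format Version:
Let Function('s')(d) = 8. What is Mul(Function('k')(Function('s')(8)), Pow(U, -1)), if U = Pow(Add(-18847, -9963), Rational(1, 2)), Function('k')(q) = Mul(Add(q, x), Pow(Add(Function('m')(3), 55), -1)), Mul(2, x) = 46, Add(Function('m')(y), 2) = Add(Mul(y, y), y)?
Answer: Mul(Rational(-31, 1872650), I, Pow(28810, Rational(1, 2))) ≈ Mul(-0.0028098, I)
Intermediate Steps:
Function('m')(y) = Add(-2, y, Pow(y, 2)) (Function('m')(y) = Add(-2, Add(Mul(y, y), y)) = Add(-2, Add(Pow(y, 2), y)) = Add(-2, Add(y, Pow(y, 2))) = Add(-2, y, Pow(y, 2)))
x = 23 (x = Mul(Rational(1, 2), 46) = 23)
Function('k')(q) = Add(Rational(23, 65), Mul(Rational(1, 65), q)) (Function('k')(q) = Mul(Add(q, 23), Pow(Add(Add(-2, 3, Pow(3, 2)), 55), -1)) = Mul(Add(23, q), Pow(Add(Add(-2, 3, 9), 55), -1)) = Mul(Add(23, q), Pow(Add(10, 55), -1)) = Mul(Add(23, q), Pow(65, -1)) = Mul(Add(23, q), Rational(1, 65)) = Add(Rational(23, 65), Mul(Rational(1, 65), q)))
U = Mul(I, Pow(28810, Rational(1, 2))) (U = Pow(-28810, Rational(1, 2)) = Mul(I, Pow(28810, Rational(1, 2))) ≈ Mul(169.74, I))
Mul(Function('k')(Function('s')(8)), Pow(U, -1)) = Mul(Add(Rational(23, 65), Mul(Rational(1, 65), 8)), Pow(Mul(I, Pow(28810, Rational(1, 2))), -1)) = Mul(Add(Rational(23, 65), Rational(8, 65)), Mul(Rational(-1, 28810), I, Pow(28810, Rational(1, 2)))) = Mul(Rational(31, 65), Mul(Rational(-1, 28810), I, Pow(28810, Rational(1, 2)))) = Mul(Rational(-31, 1872650), I, Pow(28810, Rational(1, 2)))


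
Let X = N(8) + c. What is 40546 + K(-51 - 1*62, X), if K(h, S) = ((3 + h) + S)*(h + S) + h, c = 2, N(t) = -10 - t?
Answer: 56687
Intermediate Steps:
X = -16 (X = (-10 - 1*8) + 2 = (-10 - 8) + 2 = -18 + 2 = -16)
K(h, S) = h + (S + h)*(3 + S + h) (K(h, S) = (3 + S + h)*(S + h) + h = (S + h)*(3 + S + h) + h = h + (S + h)*(3 + S + h))
40546 + K(-51 - 1*62, X) = 40546 + ((-16)**2 + (-51 - 1*62)**2 + 3*(-16) + 4*(-51 - 1*62) + 2*(-16)*(-51 - 1*62)) = 40546 + (256 + (-51 - 62)**2 - 48 + 4*(-51 - 62) + 2*(-16)*(-51 - 62)) = 40546 + (256 + (-113)**2 - 48 + 4*(-113) + 2*(-16)*(-113)) = 40546 + (256 + 12769 - 48 - 452 + 3616) = 40546 + 16141 = 56687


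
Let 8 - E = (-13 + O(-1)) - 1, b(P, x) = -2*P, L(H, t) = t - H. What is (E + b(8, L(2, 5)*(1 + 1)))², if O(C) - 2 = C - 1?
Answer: 36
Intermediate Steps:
O(C) = 1 + C (O(C) = 2 + (C - 1) = 2 + (-1 + C) = 1 + C)
E = 22 (E = 8 - ((-13 + (1 - 1)) - 1) = 8 - ((-13 + 0) - 1) = 8 - (-13 - 1) = 8 - 1*(-14) = 8 + 14 = 22)
(E + b(8, L(2, 5)*(1 + 1)))² = (22 - 2*8)² = (22 - 16)² = 6² = 36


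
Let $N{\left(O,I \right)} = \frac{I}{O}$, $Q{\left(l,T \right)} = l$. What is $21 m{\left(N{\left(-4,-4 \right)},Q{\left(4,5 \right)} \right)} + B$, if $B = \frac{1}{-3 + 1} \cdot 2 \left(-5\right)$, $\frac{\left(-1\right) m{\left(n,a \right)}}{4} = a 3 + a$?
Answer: $-1339$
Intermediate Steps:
$m{\left(n,a \right)} = - 16 a$ ($m{\left(n,a \right)} = - 4 \left(a 3 + a\right) = - 4 \left(3 a + a\right) = - 4 \cdot 4 a = - 16 a$)
$B = 5$ ($B = \frac{1}{-2} \cdot 2 \left(-5\right) = \left(- \frac{1}{2}\right) 2 \left(-5\right) = \left(-1\right) \left(-5\right) = 5$)
$21 m{\left(N{\left(-4,-4 \right)},Q{\left(4,5 \right)} \right)} + B = 21 \left(\left(-16\right) 4\right) + 5 = 21 \left(-64\right) + 5 = -1344 + 5 = -1339$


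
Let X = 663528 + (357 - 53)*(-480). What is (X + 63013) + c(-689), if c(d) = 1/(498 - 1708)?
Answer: 702551409/1210 ≈ 5.8062e+5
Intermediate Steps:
c(d) = -1/1210 (c(d) = 1/(-1210) = -1/1210)
X = 517608 (X = 663528 + 304*(-480) = 663528 - 145920 = 517608)
(X + 63013) + c(-689) = (517608 + 63013) - 1/1210 = 580621 - 1/1210 = 702551409/1210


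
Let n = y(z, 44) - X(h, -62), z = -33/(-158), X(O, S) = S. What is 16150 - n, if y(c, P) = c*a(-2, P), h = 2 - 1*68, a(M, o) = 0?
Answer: 16088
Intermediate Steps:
h = -66 (h = 2 - 68 = -66)
z = 33/158 (z = -33*(-1/158) = 33/158 ≈ 0.20886)
y(c, P) = 0 (y(c, P) = c*0 = 0)
n = 62 (n = 0 - 1*(-62) = 0 + 62 = 62)
16150 - n = 16150 - 1*62 = 16150 - 62 = 16088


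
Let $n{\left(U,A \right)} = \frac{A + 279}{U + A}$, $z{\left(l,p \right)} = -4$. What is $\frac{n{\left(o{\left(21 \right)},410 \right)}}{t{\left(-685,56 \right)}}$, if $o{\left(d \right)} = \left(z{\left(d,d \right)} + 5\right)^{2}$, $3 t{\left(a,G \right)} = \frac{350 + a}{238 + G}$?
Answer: $- \frac{202566}{45895} \approx -4.4137$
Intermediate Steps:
$t{\left(a,G \right)} = \frac{350 + a}{3 \left(238 + G\right)}$ ($t{\left(a,G \right)} = \frac{\left(350 + a\right) \frac{1}{238 + G}}{3} = \frac{\frac{1}{238 + G} \left(350 + a\right)}{3} = \frac{350 + a}{3 \left(238 + G\right)}$)
$o{\left(d \right)} = 1$ ($o{\left(d \right)} = \left(-4 + 5\right)^{2} = 1^{2} = 1$)
$n{\left(U,A \right)} = \frac{279 + A}{A + U}$
$\frac{n{\left(o{\left(21 \right)},410 \right)}}{t{\left(-685,56 \right)}} = \frac{\frac{1}{410 + 1} \left(279 + 410\right)}{\frac{1}{3} \frac{1}{238 + 56} \left(350 - 685\right)} = \frac{\frac{1}{411} \cdot 689}{\frac{1}{3} \cdot \frac{1}{294} \left(-335\right)} = \frac{689}{411 \left(- \frac{335}{882}\right)} = \frac{689}{411} \left(- \frac{882}{335}\right) = - \frac{202566}{45895}$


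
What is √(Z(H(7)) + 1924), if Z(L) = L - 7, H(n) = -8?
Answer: √1909 ≈ 43.692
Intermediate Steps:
Z(L) = -7 + L
√(Z(H(7)) + 1924) = √((-7 - 8) + 1924) = √(-15 + 1924) = √1909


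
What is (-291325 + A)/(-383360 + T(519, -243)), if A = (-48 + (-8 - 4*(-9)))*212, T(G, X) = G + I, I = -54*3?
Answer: 295565/383003 ≈ 0.77170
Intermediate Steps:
I = -162
T(G, X) = -162 + G (T(G, X) = G - 162 = -162 + G)
A = -4240 (A = (-48 + (-8 + 36))*212 = (-48 + 28)*212 = -20*212 = -4240)
(-291325 + A)/(-383360 + T(519, -243)) = (-291325 - 4240)/(-383360 + (-162 + 519)) = -295565/(-383360 + 357) = -295565/(-383003) = -295565*(-1/383003) = 295565/383003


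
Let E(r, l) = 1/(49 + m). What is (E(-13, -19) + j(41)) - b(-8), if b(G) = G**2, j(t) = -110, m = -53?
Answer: -697/4 ≈ -174.25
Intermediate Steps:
E(r, l) = -1/4 (E(r, l) = 1/(49 - 53) = 1/(-4) = -1/4)
(E(-13, -19) + j(41)) - b(-8) = (-1/4 - 110) - 1*(-8)**2 = -441/4 - 1*64 = -441/4 - 64 = -697/4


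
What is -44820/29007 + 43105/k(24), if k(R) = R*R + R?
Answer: 27187883/386760 ≈ 70.297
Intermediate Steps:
k(R) = R + R**2 (k(R) = R**2 + R = R + R**2)
-44820/29007 + 43105/k(24) = -44820/29007 + 43105/((24*(1 + 24))) = -44820*1/29007 + 43105/((24*25)) = -4980/3223 + 43105/600 = -4980/3223 + 43105*(1/600) = -4980/3223 + 8621/120 = 27187883/386760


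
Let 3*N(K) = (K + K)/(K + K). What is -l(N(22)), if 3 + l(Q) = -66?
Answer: 69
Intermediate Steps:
N(K) = 1/3 (N(K) = ((K + K)/(K + K))/3 = ((2*K)/((2*K)))/3 = ((2*K)*(1/(2*K)))/3 = (1/3)*1 = 1/3)
l(Q) = -69 (l(Q) = -3 - 66 = -69)
-l(N(22)) = -1*(-69) = 69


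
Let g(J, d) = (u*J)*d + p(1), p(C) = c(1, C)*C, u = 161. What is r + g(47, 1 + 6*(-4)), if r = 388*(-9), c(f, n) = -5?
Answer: -177538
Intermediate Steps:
p(C) = -5*C
r = -3492
g(J, d) = -5 + 161*J*d (g(J, d) = (161*J)*d - 5*1 = 161*J*d - 5 = -5 + 161*J*d)
r + g(47, 1 + 6*(-4)) = -3492 + (-5 + 161*47*(1 + 6*(-4))) = -3492 + (-5 + 161*47*(1 - 24)) = -3492 + (-5 + 161*47*(-23)) = -3492 + (-5 - 174041) = -3492 - 174046 = -177538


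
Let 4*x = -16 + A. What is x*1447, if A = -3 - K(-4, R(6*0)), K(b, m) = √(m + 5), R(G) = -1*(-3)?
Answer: -27493/4 - 1447*√2/2 ≈ -7896.4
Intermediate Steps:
R(G) = 3
K(b, m) = √(5 + m)
A = -3 - 2*√2 (A = -3 - √(5 + 3) = -3 - √8 = -3 - 2*√2 ≈ -5.8284)
x = -19/4 - √2/2 (x = (-16 + (-3 - 2*√2))/4 = (-19 - 2*√2)/4 = -19/4 - √2/2 ≈ -5.4571)
x*1447 = (-19/4 - √2/2)*1447 = -27493/4 - 1447*√2/2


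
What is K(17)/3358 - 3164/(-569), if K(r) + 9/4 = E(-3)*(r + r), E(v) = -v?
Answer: 42725879/7642808 ≈ 5.5903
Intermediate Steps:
K(r) = -9/4 + 6*r (K(r) = -9/4 + (-1*(-3))*(r + r) = -9/4 + 3*(2*r) = -9/4 + 6*r)
K(17)/3358 - 3164/(-569) = (-9/4 + 6*17)/3358 - 3164/(-569) = (-9/4 + 102)*(1/3358) - 3164*(-1/569) = (399/4)*(1/3358) + 3164/569 = 399/13432 + 3164/569 = 42725879/7642808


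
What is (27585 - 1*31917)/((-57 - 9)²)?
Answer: -361/363 ≈ -0.99449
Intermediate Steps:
(27585 - 1*31917)/((-57 - 9)²) = (27585 - 31917)/((-66)²) = -4332/4356 = -4332*1/4356 = -361/363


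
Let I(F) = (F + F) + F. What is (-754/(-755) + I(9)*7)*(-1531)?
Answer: -219620419/755 ≈ -2.9089e+5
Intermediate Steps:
I(F) = 3*F (I(F) = 2*F + F = 3*F)
(-754/(-755) + I(9)*7)*(-1531) = (-754/(-755) + (3*9)*7)*(-1531) = (-754*(-1/755) + 27*7)*(-1531) = (754/755 + 189)*(-1531) = (143449/755)*(-1531) = -219620419/755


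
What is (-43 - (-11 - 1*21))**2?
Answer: 121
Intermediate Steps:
(-43 - (-11 - 1*21))**2 = (-43 - (-11 - 21))**2 = (-43 - 1*(-32))**2 = (-43 + 32)**2 = (-11)**2 = 121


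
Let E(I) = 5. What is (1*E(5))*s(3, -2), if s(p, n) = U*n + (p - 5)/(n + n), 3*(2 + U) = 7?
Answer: -⅚ ≈ -0.83333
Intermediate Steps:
U = ⅓ (U = -2 + (⅓)*7 = -2 + 7/3 = ⅓ ≈ 0.33333)
s(p, n) = n/3 + (-5 + p)/(2*n) (s(p, n) = n/3 + (p - 5)/(n + n) = n/3 + (-5 + p)/((2*n)) = n/3 + (-5 + p)*(1/(2*n)) = n/3 + (-5 + p)/(2*n))
(1*E(5))*s(3, -2) = (1*5)*((⅙)*(-15 + 2*(-2)² + 3*3)/(-2)) = 5*((⅙)*(-½)*(-15 + 2*4 + 9)) = 5*((⅙)*(-½)*(-15 + 8 + 9)) = 5*((⅙)*(-½)*2) = 5*(-⅙) = -⅚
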